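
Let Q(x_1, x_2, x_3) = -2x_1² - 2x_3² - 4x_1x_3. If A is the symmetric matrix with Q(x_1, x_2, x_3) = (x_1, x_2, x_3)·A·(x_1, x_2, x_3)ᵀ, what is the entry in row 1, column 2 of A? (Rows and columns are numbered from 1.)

0

The coefficient of x_1·x_2 in Q is 0. For a symmetric A this equals A[1,2] + A[2,1] = 2·A[1,2].
So A[1,2] = 0/2 = 0.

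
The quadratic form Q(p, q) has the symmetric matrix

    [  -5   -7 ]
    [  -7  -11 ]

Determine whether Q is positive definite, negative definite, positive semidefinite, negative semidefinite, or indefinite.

Leading principal minors: Δ_1 = -5, Δ_2 = 6.
The signs alternate starting with Δ_1 < 0, so by Sylvester's criterion Q is negative definite.

negative definite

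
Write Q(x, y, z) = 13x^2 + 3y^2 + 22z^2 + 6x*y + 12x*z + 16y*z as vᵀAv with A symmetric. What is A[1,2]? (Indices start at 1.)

3

The coefficient of x·y in Q is 6. For a symmetric A this equals A[1,2] + A[2,1] = 2·A[1,2].
So A[1,2] = 6/2 = 3.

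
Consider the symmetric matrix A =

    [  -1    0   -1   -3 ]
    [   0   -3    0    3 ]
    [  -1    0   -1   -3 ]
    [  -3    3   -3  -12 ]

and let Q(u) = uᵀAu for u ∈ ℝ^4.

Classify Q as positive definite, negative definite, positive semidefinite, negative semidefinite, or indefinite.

negative semidefinite

Congruent diagonalization of A (simultaneous row and column reduction) yields pivots -1, -3, 0, 0.
That gives 2 negative, 2 zero pivots.
Hence Q is negative semidefinite.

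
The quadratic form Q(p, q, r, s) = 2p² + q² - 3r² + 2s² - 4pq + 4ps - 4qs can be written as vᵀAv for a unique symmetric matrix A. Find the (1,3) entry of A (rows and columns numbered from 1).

The coefficient of p·r in Q is 0. For a symmetric A this equals A[1,3] + A[3,1] = 2·A[1,3].
So A[1,3] = 0/2 = 0.

0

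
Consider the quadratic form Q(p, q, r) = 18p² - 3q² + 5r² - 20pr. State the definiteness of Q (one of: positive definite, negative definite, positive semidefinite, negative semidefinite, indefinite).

indefinite

The symmetric matrix is A = [[18, 0, -10], [0, -3, 0], [-10, 0, 5]].
Applying the same elementary operations to the rows and columns of A produces a congruent diagonal matrix with entries 18, -3, -5/9.
Counting signs: 1 positive, 2 negative.
Hence Q is indefinite.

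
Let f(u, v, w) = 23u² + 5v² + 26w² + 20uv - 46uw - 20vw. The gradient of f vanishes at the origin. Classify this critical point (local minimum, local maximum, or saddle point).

The Hessian at the origin is H = [[46, 20, -46], [20, 10, -20], [-46, -20, 52]].
Congruent diagonalization of H (simultaneous row and column reduction) yields pivots 46, 30/23, 6.
Counting signs: 3 positive.
H is positive definite, so the origin is a strict local minimum.

local minimum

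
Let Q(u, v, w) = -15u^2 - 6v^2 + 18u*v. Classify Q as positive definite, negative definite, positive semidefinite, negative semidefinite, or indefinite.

The associated matrix is A = [[-15, 9, 0], [9, -6, 0], [0, 0, 0]].
Symmetric row and column elimination reduces A to a congruent diagonal form with pivots -15, -3/5, 0.
So there are 2 negative, 1 zero pivots.
Hence Q is negative semidefinite.

negative semidefinite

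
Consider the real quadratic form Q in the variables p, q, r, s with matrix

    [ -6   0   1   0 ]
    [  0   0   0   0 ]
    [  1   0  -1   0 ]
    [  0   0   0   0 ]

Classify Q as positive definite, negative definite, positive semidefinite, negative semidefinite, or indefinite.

negative semidefinite

Applying the same elementary operations to the rows and columns of A produces a congruent diagonal matrix with entries -6, 0, -5/6, 0.
So there are 2 negative, 2 zero pivots.
Hence Q is negative semidefinite.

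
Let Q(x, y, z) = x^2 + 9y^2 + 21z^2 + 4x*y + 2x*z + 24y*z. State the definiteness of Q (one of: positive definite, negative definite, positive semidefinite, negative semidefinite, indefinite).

The symmetric matrix is A = [[1, 2, 1], [2, 9, 12], [1, 12, 21]].
Applying the same elementary operations to the rows and columns of A produces a congruent diagonal matrix with entries 1, 5, 0.
Counting signs: 2 positive, 1 zero.
Hence Q is positive semidefinite.

positive semidefinite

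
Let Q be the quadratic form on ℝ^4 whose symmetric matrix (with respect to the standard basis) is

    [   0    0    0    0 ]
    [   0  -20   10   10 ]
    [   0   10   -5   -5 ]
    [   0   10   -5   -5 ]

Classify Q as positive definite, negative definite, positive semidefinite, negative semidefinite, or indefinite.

Applying the same elementary operations to the rows and columns of A produces a congruent diagonal matrix with entries 0, -20, 0, 0.
So there are 1 negative, 3 zero pivots.
Hence Q is negative semidefinite.

negative semidefinite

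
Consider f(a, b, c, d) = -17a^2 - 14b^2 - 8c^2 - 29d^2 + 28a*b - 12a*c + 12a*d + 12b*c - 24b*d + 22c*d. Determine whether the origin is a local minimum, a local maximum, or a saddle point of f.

The Hessian at the origin is H = [[-34, 28, -12, 12], [28, -28, 12, -24], [-12, 12, -16, 22], [12, -24, 22, -58]].
Applying the same elementary operations to the rows and columns of H produces a congruent diagonal matrix with entries -34, -84/17, -76/7, -15/19.
Counting signs: 4 negative.
H is negative definite, so the origin is a strict local maximum.

local maximum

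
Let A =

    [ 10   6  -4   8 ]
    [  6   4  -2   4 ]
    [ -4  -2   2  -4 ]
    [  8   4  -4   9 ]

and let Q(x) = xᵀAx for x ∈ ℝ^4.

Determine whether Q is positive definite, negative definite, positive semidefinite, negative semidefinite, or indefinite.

Congruent diagonalization of A (simultaneous row and column reduction) yields pivots 10, 2/5, 0, 1.
Counting signs: 3 positive, 1 zero.
Hence Q is positive semidefinite.

positive semidefinite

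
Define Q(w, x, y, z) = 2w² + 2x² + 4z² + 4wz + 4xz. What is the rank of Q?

2

The associated matrix is A = [[2, 0, 0, 2], [0, 2, 0, 2], [0, 0, 0, 0], [2, 2, 0, 4]].
Symmetric row and column elimination reduces A to a congruent diagonal form with pivots 2, 2, 0, 0.
So there are 2 positive, 2 zero pivots.
The rank is the number of nonzero pivots: 2.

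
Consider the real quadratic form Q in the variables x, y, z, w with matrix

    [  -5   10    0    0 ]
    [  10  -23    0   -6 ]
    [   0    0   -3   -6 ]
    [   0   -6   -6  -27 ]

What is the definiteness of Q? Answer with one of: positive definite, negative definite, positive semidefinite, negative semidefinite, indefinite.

Leading principal minors: Δ_1 = -5, Δ_2 = 15, Δ_3 = -45, Δ_4 = 135.
The signs alternate starting with Δ_1 < 0, so by Sylvester's criterion Q is negative definite.

negative definite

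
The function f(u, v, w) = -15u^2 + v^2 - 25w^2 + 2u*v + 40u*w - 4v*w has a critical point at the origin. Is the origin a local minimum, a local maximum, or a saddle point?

saddle point

The Hessian at the origin is H = [[-30, 2, 40], [2, 2, -4], [40, -4, -50]].
Applying the same elementary operations to the rows and columns of H produces a congruent diagonal matrix with entries -30, 32/15, 5/2.
So there are 2 positive, 1 negative pivots.
H is indefinite, so the origin is a saddle point.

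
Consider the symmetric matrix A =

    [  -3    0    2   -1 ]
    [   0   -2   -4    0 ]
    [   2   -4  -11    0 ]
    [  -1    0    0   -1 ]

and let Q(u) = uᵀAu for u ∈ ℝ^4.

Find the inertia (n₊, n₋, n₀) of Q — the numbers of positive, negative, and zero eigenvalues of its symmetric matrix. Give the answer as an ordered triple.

An LDLᵀ factorisation of A has diagonal entries -3, -2, -5/3, -2/5.
That gives 4 negative pivots.

(0, 4, 0)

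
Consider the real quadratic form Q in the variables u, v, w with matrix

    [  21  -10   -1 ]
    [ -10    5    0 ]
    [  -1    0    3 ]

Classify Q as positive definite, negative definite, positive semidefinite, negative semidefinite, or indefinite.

Congruent diagonalization of A (simultaneous row and column reduction) yields pivots 21, 5/21, 2.
Counting signs: 3 positive.
Hence Q is positive definite.

positive definite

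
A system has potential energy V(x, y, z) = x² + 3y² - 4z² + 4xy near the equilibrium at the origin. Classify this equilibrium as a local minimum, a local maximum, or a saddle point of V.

saddle point

The Hessian at the origin is H = [[2, 4, 0], [4, 6, 0], [0, 0, -8]].
Row-reducing H symmetrically gives the diagonal entries 2, -2, -8.
So there are 1 positive, 2 negative pivots.
H is indefinite, so the origin is a saddle point.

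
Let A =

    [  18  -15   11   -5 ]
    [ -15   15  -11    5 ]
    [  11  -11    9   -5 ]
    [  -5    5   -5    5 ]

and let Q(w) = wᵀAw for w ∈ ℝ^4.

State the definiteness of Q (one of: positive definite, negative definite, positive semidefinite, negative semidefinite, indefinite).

positive definite

Applying the same elementary operations to the rows and columns of A produces a congruent diagonal matrix with entries 18, 5/2, 14/15, 10/7.
Counting signs: 4 positive.
Hence Q is positive definite.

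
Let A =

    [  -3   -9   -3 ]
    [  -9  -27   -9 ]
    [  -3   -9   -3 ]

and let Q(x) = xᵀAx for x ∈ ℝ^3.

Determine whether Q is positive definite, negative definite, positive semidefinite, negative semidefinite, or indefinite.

negative semidefinite

Row-reducing A symmetrically gives the diagonal entries -3, 0, 0.
That gives 1 negative, 2 zero pivots.
Hence Q is negative semidefinite.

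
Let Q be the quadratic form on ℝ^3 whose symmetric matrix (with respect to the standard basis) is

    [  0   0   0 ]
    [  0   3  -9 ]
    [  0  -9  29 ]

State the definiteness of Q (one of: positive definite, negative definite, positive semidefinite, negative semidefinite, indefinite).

Symmetric row and column elimination reduces A to a congruent diagonal form with pivots 0, 3, 2.
Counting signs: 2 positive, 1 zero.
Hence Q is positive semidefinite.

positive semidefinite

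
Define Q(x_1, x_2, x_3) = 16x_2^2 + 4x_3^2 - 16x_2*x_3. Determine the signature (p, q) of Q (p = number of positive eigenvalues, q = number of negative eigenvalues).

Write A = [[0, 0, 0], [0, 16, -8], [0, -8, 4]].
Row-reducing A symmetrically gives the diagonal entries 0, 16, 0.
Counting signs: 1 positive, 2 zero.

(1, 0)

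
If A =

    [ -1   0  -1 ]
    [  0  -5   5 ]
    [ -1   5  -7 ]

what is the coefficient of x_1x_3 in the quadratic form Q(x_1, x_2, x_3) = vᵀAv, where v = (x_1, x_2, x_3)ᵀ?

The coefficient of x_1x_3 is A[1,3] + A[3,1] = 2·(-1) = -2.

-2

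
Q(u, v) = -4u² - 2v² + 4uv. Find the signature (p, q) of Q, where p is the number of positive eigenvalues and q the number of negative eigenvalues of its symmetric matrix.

The symmetric matrix is A = [[-4, 2], [2, -2]].
An LDLᵀ factorisation of A has diagonal entries -4, -1.
So there are 2 negative pivots.

(0, 2)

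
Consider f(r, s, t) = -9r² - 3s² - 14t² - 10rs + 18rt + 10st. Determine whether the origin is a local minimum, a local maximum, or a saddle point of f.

The Hessian at the origin is H = [[-18, -10, 18], [-10, -6, 10], [18, 10, -28]].
Row-reducing H symmetrically gives the diagonal entries -18, -4/9, -10.
So there are 3 negative pivots.
H is negative definite, so the origin is a strict local maximum.

local maximum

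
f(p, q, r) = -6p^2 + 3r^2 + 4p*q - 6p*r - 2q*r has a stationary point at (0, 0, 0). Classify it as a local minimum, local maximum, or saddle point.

The Hessian at the origin is H = [[-12, 4, -6], [4, 0, -2], [-6, -2, 6]].
Row-reducing H symmetrically gives the diagonal entries -12, 4/3, -3.
Counting signs: 1 positive, 2 negative.
H is indefinite, so the origin is a saddle point.

saddle point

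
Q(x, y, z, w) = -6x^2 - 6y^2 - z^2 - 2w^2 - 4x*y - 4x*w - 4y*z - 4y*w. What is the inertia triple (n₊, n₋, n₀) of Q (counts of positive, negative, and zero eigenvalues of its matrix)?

(0, 3, 1)

The associated matrix is A = [[-6, -2, 0, -2], [-2, -6, -2, -2], [0, -2, -1, 0], [-2, -2, 0, -2]].
Symmetric row and column elimination reduces A to a congruent diagonal form with pivots -6, -16/3, -1/4, 0.
So there are 3 negative, 1 zero pivots.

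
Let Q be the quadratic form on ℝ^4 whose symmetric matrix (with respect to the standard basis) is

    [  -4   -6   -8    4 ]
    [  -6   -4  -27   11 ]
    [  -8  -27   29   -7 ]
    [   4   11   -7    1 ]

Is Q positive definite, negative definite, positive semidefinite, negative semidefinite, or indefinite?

indefinite

Applying the same elementary operations to the rows and columns of A produces a congruent diagonal matrix with entries -4, 5, 0, 0.
Counting signs: 1 positive, 1 negative, 2 zero.
Hence Q is indefinite.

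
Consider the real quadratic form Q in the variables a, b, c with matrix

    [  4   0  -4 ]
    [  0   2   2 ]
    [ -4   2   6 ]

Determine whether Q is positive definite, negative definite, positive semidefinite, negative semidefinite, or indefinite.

positive semidefinite

Symmetric row and column elimination reduces A to a congruent diagonal form with pivots 4, 2, 0.
Counting signs: 2 positive, 1 zero.
Hence Q is positive semidefinite.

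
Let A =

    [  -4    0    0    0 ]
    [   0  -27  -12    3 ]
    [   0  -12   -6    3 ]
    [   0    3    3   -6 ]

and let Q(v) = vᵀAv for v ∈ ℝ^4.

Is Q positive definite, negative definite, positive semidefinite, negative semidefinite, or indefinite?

negative definite

Leading principal minors: Δ_1 = -4, Δ_2 = 108, Δ_3 = -72, Δ_4 = 108.
The signs alternate starting with Δ_1 < 0, so by Sylvester's criterion Q is negative definite.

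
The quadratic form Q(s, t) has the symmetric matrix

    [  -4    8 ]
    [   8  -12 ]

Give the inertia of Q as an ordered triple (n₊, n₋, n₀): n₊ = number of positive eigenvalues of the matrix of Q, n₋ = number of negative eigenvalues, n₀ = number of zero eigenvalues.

(1, 1, 0)

An LDLᵀ factorisation of A has diagonal entries -4, 4.
Counting signs: 1 positive, 1 negative.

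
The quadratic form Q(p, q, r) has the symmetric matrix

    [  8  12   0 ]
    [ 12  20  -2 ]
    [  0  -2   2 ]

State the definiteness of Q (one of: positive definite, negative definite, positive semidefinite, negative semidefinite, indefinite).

Row-reducing A symmetrically gives the diagonal entries 8, 2, 0.
So there are 2 positive, 1 zero pivots.
Hence Q is positive semidefinite.

positive semidefinite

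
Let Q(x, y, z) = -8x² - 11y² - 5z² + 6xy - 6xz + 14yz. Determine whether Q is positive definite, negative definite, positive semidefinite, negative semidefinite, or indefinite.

negative definite

The symmetric matrix of Q is A = [[-8, 3, -3], [3, -11, 7], [-3, 7, -5]].
Leading principal minors: Δ_1 = -8, Δ_2 = 79, Δ_3 = -30.
The signs alternate starting with Δ_1 < 0, so by Sylvester's criterion Q is negative definite.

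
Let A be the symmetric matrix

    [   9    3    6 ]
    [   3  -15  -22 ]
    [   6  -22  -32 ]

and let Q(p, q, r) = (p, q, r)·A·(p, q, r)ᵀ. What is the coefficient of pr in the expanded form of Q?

The coefficient of pr is A[1,3] + A[3,1] = 2·6 = 12.

12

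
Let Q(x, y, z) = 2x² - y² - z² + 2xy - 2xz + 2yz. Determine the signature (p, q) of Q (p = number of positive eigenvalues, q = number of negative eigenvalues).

(1, 1)

Write A = [[2, 1, -1], [1, -1, 1], [-1, 1, -1]].
Row-reducing A symmetrically gives the diagonal entries 2, -3/2, 0.
Counting signs: 1 positive, 1 negative, 1 zero.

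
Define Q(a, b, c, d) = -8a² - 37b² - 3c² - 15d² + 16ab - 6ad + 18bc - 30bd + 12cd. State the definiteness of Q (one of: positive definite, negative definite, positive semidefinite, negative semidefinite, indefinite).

Write A = [[-8, 8, 0, -3], [8, -37, 9, -15], [0, 9, -3, 6], [-3, -15, 6, -15]].
Applying the same elementary operations to the rows and columns of A produces a congruent diagonal matrix with entries -8, -29, -6/29, -15/8.
Counting signs: 4 negative.
Hence Q is negative definite.

negative definite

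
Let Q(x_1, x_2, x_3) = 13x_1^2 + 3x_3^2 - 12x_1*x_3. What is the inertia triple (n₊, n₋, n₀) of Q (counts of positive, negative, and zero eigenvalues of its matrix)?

(2, 0, 1)

The symmetric matrix is A = [[13, 0, -6], [0, 0, 0], [-6, 0, 3]].
Applying the same elementary operations to the rows and columns of A produces a congruent diagonal matrix with entries 13, 0, 3/13.
That gives 2 positive, 1 zero pivots.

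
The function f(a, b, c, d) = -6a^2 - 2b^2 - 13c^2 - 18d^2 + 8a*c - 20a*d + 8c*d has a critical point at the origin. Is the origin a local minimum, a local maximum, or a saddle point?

local maximum

The Hessian at the origin is H = [[-12, 0, 8, -20], [0, -4, 0, 0], [8, 0, -26, 8], [-20, 0, 8, -36]].
Symmetric row and column elimination reduces H to a congruent diagonal form with pivots -12, -4, -62/3, -40/31.
Counting signs: 4 negative.
H is negative definite, so the origin is a strict local maximum.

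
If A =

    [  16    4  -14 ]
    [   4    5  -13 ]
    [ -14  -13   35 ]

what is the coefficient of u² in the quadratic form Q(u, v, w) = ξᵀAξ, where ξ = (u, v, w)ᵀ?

The coefficient of u² is the diagonal entry A[1,1] = 16.

16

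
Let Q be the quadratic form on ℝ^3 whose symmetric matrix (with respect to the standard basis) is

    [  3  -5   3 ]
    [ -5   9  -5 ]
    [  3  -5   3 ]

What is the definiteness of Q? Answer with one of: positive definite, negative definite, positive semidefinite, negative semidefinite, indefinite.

positive semidefinite

Applying the same elementary operations to the rows and columns of A produces a congruent diagonal matrix with entries 3, 2/3, 0.
Counting signs: 2 positive, 1 zero.
Hence Q is positive semidefinite.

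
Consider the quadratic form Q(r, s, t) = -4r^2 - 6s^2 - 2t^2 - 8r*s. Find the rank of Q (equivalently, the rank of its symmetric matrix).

Write A = [[-4, -4, 0], [-4, -6, 0], [0, 0, -2]].
An LDLᵀ factorisation of A has diagonal entries -4, -2, -2.
That gives 3 negative pivots.
The rank is the number of nonzero pivots: 3.

3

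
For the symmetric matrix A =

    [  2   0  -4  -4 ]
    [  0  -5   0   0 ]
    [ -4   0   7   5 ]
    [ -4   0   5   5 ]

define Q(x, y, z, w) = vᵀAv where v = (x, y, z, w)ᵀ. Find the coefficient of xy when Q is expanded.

The coefficient of xy is A[1,2] + A[2,1] = 2·0 = 0.

0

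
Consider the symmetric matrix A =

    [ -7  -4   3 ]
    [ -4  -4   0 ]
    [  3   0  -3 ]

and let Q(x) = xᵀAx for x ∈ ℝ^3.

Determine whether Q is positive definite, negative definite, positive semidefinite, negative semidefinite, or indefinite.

negative semidefinite

Applying the same elementary operations to the rows and columns of A produces a congruent diagonal matrix with entries -7, -12/7, 0.
So there are 2 negative, 1 zero pivots.
Hence Q is negative semidefinite.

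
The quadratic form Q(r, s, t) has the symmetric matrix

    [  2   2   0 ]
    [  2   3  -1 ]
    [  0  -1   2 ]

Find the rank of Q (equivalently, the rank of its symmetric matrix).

An LDLᵀ factorisation of A has diagonal entries 2, 1, 1.
Counting signs: 3 positive.
The rank is the number of nonzero pivots: 3.

3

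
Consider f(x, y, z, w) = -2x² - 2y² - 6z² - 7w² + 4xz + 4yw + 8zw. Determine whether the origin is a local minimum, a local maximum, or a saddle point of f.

local maximum

The Hessian at the origin is H = [[-4, 0, 4, 0], [0, -4, 0, 4], [4, 0, -12, 8], [0, 4, 8, -14]].
Symmetric row and column elimination reduces H to a congruent diagonal form with pivots -4, -4, -8, -2.
So there are 4 negative pivots.
H is negative definite, so the origin is a strict local maximum.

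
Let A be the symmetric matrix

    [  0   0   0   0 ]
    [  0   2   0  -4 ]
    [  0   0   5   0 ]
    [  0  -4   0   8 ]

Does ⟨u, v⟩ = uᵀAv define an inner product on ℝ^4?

no

Applying the same elementary operations to the rows and columns of A produces a congruent diagonal matrix with entries 0, 2, 5, 0.
Counting signs: 2 positive, 2 zero.
Hence Q is positive semidefinite.
⟨·,·⟩ is an inner product exactly when A is positive definite.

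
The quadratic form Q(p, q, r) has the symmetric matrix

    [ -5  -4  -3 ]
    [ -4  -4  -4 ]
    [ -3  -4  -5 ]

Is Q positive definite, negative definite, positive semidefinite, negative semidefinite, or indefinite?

Congruent diagonalization of A (simultaneous row and column reduction) yields pivots -5, -4/5, 0.
So there are 2 negative, 1 zero pivots.
Hence Q is negative semidefinite.

negative semidefinite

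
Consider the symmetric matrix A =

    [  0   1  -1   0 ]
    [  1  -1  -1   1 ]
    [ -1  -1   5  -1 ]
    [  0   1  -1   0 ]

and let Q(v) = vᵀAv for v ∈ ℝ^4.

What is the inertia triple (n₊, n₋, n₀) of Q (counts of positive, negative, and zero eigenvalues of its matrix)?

(2, 1, 1)

By Sylvester's law of inertia any congruent diagonalization of A has 2 positive, 1 negative and 1 zero entries.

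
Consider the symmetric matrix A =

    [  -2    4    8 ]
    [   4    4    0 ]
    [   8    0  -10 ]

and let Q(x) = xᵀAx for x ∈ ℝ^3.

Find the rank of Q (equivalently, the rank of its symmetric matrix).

3

Applying the same elementary operations to the rows and columns of A produces a congruent diagonal matrix with entries -2, 12, 2/3.
Counting signs: 2 positive, 1 negative.
The rank is the number of nonzero pivots: 3.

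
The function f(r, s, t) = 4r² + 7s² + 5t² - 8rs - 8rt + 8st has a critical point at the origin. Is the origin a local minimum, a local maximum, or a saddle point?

The Hessian at the origin is H = [[8, -8, -8], [-8, 14, 8], [-8, 8, 10]].
Row-reducing H symmetrically gives the diagonal entries 8, 6, 2.
That gives 3 positive pivots.
H is positive definite, so the origin is a strict local minimum.

local minimum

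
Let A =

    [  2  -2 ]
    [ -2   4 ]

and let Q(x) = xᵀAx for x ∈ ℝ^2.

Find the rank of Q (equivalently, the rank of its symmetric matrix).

Symmetric row and column elimination reduces A to a congruent diagonal form with pivots 2, 2.
So there are 2 positive pivots.
The rank is the number of nonzero pivots: 2.

2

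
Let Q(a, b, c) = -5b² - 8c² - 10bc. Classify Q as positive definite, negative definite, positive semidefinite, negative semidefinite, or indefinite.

The symmetric matrix is A = [[0, 0, 0], [0, -5, -5], [0, -5, -8]].
Symmetric row and column elimination reduces A to a congruent diagonal form with pivots 0, -5, -3.
Counting signs: 2 negative, 1 zero.
Hence Q is negative semidefinite.

negative semidefinite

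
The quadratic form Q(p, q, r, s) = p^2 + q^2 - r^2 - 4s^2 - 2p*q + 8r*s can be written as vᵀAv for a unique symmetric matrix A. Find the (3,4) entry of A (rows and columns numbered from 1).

4

The coefficient of r·s in Q is 8. For a symmetric A this equals A[3,4] + A[4,3] = 2·A[3,4].
So A[3,4] = 8/2 = 4.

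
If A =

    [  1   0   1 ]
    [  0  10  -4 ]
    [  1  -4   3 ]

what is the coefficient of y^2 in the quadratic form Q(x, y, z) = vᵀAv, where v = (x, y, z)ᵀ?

The coefficient of y^2 is the diagonal entry A[2,2] = 10.

10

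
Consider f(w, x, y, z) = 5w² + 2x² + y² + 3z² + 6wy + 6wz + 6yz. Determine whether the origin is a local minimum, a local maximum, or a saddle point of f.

saddle point

The Hessian at the origin is H = [[10, 0, 6, 6], [0, 4, 0, 0], [6, 0, 2, 6], [6, 0, 6, 6]].
An LDLᵀ factorisation of H has diagonal entries 10, 4, -8/5, 6.
Counting signs: 3 positive, 1 negative.
H is indefinite, so the origin is a saddle point.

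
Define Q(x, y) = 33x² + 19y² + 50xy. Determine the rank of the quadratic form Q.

Write A = [[33, 25], [25, 19]].
Row-reducing A symmetrically gives the diagonal entries 33, 2/33.
So there are 2 positive pivots.
The rank is the number of nonzero pivots: 2.

2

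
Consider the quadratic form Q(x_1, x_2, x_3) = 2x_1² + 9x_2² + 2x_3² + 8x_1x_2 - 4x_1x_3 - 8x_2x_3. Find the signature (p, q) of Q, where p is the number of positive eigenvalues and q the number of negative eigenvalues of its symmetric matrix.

The symmetric matrix is A = [[2, 4, -2], [4, 9, -4], [-2, -4, 2]].
Congruent diagonalization of A (simultaneous row and column reduction) yields pivots 2, 1, 0.
That gives 2 positive, 1 zero pivots.

(2, 0)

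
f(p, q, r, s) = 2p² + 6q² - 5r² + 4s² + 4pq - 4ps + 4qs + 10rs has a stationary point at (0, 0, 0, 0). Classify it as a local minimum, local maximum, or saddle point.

The Hessian at the origin is H = [[4, 4, 0, -4], [4, 12, 0, 4], [0, 0, -10, 10], [-4, 4, 10, 8]].
Congruent diagonalization of H (simultaneous row and column reduction) yields pivots 4, 8, -10, 6.
So there are 3 positive, 1 negative pivots.
H is indefinite, so the origin is a saddle point.

saddle point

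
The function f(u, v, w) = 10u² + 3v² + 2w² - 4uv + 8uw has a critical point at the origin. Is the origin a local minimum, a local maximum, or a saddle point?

The Hessian at the origin is H = [[20, -4, 8], [-4, 6, 0], [8, 0, 4]].
Congruent diagonalization of H (simultaneous row and column reduction) yields pivots 20, 26/5, 4/13.
That gives 3 positive pivots.
H is positive definite, so the origin is a strict local minimum.

local minimum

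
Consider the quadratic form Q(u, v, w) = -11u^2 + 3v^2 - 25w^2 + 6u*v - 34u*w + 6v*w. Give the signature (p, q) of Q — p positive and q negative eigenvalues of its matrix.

(2, 1)

Write A = [[-11, 3, -17], [3, 3, 3], [-17, 3, -25]].
An LDLᵀ factorisation of A has diagonal entries -11, 42/11, 4/7.
So there are 2 positive, 1 negative pivots.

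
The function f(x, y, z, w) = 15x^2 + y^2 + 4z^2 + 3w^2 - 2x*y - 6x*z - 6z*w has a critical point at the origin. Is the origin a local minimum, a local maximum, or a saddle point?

The Hessian at the origin is H = [[30, -2, -6, 0], [-2, 2, 0, 0], [-6, 0, 8, -6], [0, 0, -6, 6]].
Congruent diagonalization of H (simultaneous row and column reduction) yields pivots 30, 28/15, 47/7, 30/47.
That gives 4 positive pivots.
H is positive definite, so the origin is a strict local minimum.

local minimum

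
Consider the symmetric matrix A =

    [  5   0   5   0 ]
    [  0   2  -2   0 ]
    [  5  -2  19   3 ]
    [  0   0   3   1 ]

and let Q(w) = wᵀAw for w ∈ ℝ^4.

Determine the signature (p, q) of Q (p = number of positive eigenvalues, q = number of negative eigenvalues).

(4, 0)

Congruent diagonalization of A (simultaneous row and column reduction) yields pivots 5, 2, 12, 1/4.
That gives 4 positive pivots.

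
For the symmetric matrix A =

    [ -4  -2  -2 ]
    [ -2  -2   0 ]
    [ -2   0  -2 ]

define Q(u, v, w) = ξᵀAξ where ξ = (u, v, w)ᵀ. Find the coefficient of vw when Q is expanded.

0

The coefficient of vw is A[2,3] + A[3,2] = 2·0 = 0.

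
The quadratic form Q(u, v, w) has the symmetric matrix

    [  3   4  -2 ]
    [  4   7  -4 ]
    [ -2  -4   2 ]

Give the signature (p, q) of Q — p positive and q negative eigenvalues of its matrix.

(2, 1)

An LDLᵀ factorisation of A has diagonal entries 3, 5/3, -2/5.
That gives 2 positive, 1 negative pivots.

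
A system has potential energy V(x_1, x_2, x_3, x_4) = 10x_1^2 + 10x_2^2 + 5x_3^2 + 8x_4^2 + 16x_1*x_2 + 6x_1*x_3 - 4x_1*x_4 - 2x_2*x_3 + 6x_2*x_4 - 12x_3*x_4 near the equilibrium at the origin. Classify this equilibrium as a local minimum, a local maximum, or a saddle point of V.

local minimum

The Hessian at the origin is H = [[20, 16, 6, -4], [16, 20, -2, 6], [6, -2, 10, -12], [-4, 6, -12, 16]].
Congruent diagonalization of H (simultaneous row and column reduction) yields pivots 20, 36/5, 16/9, 15/16.
That gives 4 positive pivots.
H is positive definite, so the origin is a strict local minimum.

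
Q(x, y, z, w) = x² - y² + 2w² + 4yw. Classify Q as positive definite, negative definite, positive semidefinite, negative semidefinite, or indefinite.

The associated matrix is A = [[1, 0, 0, 0], [0, -1, 0, 2], [0, 0, 0, 0], [0, 2, 0, 2]].
Applying the same elementary operations to the rows and columns of A produces a congruent diagonal matrix with entries 1, -1, 0, 6.
That gives 2 positive, 1 negative, 1 zero pivots.
Hence Q is indefinite.

indefinite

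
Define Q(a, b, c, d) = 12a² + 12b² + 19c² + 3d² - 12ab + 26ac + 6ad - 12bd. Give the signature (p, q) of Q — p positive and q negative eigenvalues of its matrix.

(3, 0)

The associated matrix is A = [[12, -6, 13, 3], [-6, 12, 0, -6], [13, 0, 19, 0], [3, -6, 0, 3]].
Congruent diagonalization of A (simultaneous row and column reduction) yields pivots 12, 9, 2/9, 0.
That gives 3 positive, 1 zero pivots.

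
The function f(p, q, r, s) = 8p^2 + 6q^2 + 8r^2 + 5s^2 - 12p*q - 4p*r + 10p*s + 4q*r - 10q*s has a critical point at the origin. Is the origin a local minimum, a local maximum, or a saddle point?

local minimum

The Hessian at the origin is H = [[16, -12, -4, 10], [-12, 12, 4, -10], [-4, 4, 16, 0], [10, -10, 0, 10]].
An LDLᵀ factorisation of H has diagonal entries 16, 3, 44/3, 10/11.
That gives 4 positive pivots.
H is positive definite, so the origin is a strict local minimum.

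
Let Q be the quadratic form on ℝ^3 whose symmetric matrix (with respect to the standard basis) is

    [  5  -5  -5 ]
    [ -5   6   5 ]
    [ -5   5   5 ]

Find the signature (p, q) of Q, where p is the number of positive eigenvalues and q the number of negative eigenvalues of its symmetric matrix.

Row-reducing A symmetrically gives the diagonal entries 5, 1, 0.
So there are 2 positive, 1 zero pivots.

(2, 0)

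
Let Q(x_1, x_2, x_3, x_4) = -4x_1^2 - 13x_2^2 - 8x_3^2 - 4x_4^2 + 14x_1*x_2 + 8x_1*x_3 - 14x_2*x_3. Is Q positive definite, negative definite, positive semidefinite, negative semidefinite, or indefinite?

negative definite

The symmetric matrix of Q is A = [[-4, 7, 4, 0], [7, -13, -7, 0], [4, -7, -8, 0], [0, 0, 0, -4]].
Leading principal minors: Δ_1 = -4, Δ_2 = 3, Δ_3 = -12, Δ_4 = 48.
The signs alternate starting with Δ_1 < 0, so by Sylvester's criterion Q is negative definite.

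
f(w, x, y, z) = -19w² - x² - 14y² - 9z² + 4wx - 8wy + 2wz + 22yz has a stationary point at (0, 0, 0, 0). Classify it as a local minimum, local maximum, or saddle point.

local maximum

The Hessian at the origin is H = [[-38, 4, -8, 2], [4, -2, 0, 0], [-8, 0, -28, 22], [2, 0, 22, -18]].
Symmetric row and column elimination reduces H to a congruent diagonal form with pivots -38, -30/19, -388/15, -5/97.
Counting signs: 4 negative.
H is negative definite, so the origin is a strict local maximum.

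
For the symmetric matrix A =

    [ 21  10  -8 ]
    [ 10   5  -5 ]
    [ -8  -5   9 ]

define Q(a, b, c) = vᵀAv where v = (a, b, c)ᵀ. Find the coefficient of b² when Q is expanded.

5

The coefficient of b² is the diagonal entry A[2,2] = 5.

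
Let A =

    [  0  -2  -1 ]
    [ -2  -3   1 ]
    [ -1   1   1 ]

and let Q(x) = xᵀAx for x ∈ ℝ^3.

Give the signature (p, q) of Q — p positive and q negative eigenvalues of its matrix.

(1, 2)

By Sylvester's law of inertia any congruent diagonalization of A has 1 positive, 2 negative and 0 zero entries.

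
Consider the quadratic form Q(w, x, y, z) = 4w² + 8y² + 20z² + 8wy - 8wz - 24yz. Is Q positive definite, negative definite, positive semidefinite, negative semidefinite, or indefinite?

positive semidefinite

The associated matrix is A = [[4, 0, 4, -4], [0, 0, 0, 0], [4, 0, 8, -12], [-4, 0, -12, 20]].
Symmetric row and column elimination reduces A to a congruent diagonal form with pivots 4, 0, 4, 0.
So there are 2 positive, 2 zero pivots.
Hence Q is positive semidefinite.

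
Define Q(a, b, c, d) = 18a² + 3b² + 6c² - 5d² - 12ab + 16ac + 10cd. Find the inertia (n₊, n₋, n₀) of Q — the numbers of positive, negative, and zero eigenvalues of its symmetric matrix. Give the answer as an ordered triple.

The symmetric matrix is A = [[18, -6, 8, 0], [-6, 3, 0, 0], [8, 0, 6, 5], [0, 0, 5, -5]].
Congruent diagonalization of A (simultaneous row and column reduction) yields pivots 18, 1, -14/3, 5/14.
Counting signs: 3 positive, 1 negative.

(3, 1, 0)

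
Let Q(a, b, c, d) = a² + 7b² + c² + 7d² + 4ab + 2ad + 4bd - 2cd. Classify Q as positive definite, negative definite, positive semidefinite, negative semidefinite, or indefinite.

The symmetric matrix of Q is A = [[1, 2, 0, 1], [2, 7, 0, 2], [0, 0, 1, -1], [1, 2, -1, 7]].
Leading principal minors: Δ_1 = 1, Δ_2 = 3, Δ_3 = 3, Δ_4 = 15.
All leading principal minors are positive, so by Sylvester's criterion Q is positive definite.

positive definite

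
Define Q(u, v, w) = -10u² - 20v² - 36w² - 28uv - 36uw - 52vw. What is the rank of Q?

The associated matrix is A = [[-10, -14, -18], [-14, -20, -26], [-18, -26, -36]].
An LDLᵀ factorisation of A has diagonal entries -10, -2/5, -2.
That gives 3 negative pivots.
The rank is the number of nonzero pivots: 3.

3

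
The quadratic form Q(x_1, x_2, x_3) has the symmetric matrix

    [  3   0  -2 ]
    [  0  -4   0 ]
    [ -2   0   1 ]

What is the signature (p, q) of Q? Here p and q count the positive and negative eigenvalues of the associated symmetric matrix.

(1, 2)

Symmetric row and column elimination reduces A to a congruent diagonal form with pivots 3, -4, -1/3.
That gives 1 positive, 2 negative pivots.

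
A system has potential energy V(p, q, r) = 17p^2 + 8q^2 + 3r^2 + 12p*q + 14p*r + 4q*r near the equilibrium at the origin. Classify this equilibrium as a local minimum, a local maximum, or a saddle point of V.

local minimum

The Hessian at the origin is H = [[34, 12, 14], [12, 16, 4], [14, 4, 6]].
An LDLᵀ factorisation of H has diagonal entries 34, 200/17, 4/25.
That gives 3 positive pivots.
H is positive definite, so the origin is a strict local minimum.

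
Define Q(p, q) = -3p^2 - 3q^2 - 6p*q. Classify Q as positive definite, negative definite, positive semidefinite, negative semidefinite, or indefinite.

The associated matrix is A = [[-3, -3], [-3, -3]].
Row-reducing A symmetrically gives the diagonal entries -3, 0.
So there are 1 negative, 1 zero pivots.
Hence Q is negative semidefinite.

negative semidefinite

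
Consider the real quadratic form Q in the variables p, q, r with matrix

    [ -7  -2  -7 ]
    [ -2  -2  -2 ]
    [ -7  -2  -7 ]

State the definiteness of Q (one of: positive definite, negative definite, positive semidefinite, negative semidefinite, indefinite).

Applying the same elementary operations to the rows and columns of A produces a congruent diagonal matrix with entries -7, -10/7, 0.
So there are 2 negative, 1 zero pivots.
Hence Q is negative semidefinite.

negative semidefinite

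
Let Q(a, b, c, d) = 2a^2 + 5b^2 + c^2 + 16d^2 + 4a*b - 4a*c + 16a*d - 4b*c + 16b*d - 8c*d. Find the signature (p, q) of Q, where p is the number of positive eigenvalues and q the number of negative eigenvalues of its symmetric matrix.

(2, 1)

The associated matrix is A = [[2, 2, -2, 8], [2, 5, -2, 8], [-2, -2, 1, -4], [8, 8, -4, 16]].
Applying the same elementary operations to the rows and columns of A produces a congruent diagonal matrix with entries 2, 3, -1, 0.
Counting signs: 2 positive, 1 negative, 1 zero.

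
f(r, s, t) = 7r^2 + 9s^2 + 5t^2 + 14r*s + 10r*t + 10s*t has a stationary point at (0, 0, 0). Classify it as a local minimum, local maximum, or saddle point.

local minimum

The Hessian at the origin is H = [[14, 14, 10], [14, 18, 10], [10, 10, 10]].
An LDLᵀ factorisation of H has diagonal entries 14, 4, 20/7.
Counting signs: 3 positive.
H is positive definite, so the origin is a strict local minimum.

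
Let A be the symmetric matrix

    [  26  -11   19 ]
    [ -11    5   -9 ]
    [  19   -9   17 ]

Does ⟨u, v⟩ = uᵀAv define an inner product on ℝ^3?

Leading principal minors: Δ_1 = 26, Δ_2 = 9, Δ_3 = 4.
All leading principal minors are positive, so by Sylvester's criterion Q is positive definite.
⟨·,·⟩ is an inner product exactly when A is positive definite.

yes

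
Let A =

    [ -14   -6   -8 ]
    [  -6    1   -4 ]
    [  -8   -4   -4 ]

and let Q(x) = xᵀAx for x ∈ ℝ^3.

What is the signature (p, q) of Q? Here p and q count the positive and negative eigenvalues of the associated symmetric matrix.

An LDLᵀ factorisation of A has diagonal entries -14, 25/7, 12/25.
That gives 2 positive, 1 negative pivots.

(2, 1)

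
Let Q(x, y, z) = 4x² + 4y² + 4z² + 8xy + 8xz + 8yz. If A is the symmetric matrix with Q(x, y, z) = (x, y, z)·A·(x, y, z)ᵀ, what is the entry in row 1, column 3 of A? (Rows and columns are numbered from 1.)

The coefficient of x·z in Q is 8. For a symmetric A this equals A[1,3] + A[3,1] = 2·A[1,3].
So A[1,3] = 8/2 = 4.

4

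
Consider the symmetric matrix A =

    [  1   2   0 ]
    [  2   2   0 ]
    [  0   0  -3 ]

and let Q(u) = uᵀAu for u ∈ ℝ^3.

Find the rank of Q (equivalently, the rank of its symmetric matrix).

3

An LDLᵀ factorisation of A has diagonal entries 1, -2, -3.
So there are 1 positive, 2 negative pivots.
The rank is the number of nonzero pivots: 3.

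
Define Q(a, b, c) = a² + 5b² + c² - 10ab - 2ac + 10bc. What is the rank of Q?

The associated matrix is A = [[1, -5, -1], [-5, 5, 5], [-1, 5, 1]].
Symmetric row and column elimination reduces A to a congruent diagonal form with pivots 1, -20, 0.
Counting signs: 1 positive, 1 negative, 1 zero.
The rank is the number of nonzero pivots: 2.

2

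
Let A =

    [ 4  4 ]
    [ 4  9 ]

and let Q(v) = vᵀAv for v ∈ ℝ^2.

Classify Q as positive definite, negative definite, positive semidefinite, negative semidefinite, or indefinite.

For the 2×2 matrix [[4, 4], [4, 9]]: det = 4·9 − (4)² = 20, trace = 13.
det > 0 so both eigenvalues share the sign of the trace; trace = 13 > 0 ⇒ both positive.

positive definite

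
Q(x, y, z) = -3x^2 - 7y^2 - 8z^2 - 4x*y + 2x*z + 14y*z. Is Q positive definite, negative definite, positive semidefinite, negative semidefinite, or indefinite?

The symmetric matrix of Q is A = [[-3, -2, 1], [-2, -7, 7], [1, 7, -8]].
Leading principal minors: Δ_1 = -3, Δ_2 = 17, Δ_3 = -10.
The signs alternate starting with Δ_1 < 0, so by Sylvester's criterion Q is negative definite.

negative definite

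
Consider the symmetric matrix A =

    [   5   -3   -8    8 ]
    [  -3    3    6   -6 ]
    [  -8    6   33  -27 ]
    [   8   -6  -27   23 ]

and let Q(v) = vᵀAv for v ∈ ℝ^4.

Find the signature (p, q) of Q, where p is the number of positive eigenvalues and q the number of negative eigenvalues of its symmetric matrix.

Row-reducing A symmetrically gives the diagonal entries 5, 6/5, 19, 2/19.
So there are 4 positive pivots.

(4, 0)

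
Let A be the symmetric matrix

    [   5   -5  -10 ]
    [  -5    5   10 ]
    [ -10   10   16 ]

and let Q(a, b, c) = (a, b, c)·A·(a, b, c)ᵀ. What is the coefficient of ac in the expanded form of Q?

-20

The coefficient of ac is A[1,3] + A[3,1] = 2·(-10) = -20.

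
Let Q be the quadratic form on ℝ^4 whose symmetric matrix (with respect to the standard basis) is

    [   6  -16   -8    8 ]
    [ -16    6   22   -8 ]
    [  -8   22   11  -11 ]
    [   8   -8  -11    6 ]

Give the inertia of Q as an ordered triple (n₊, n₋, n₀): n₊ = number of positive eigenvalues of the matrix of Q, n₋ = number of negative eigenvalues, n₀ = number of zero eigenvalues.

(3, 1, 0)

Symmetric row and column elimination reduces A to a congruent diagonal form with pivots 6, -110/3, 19/55, 3/19.
Counting signs: 3 positive, 1 negative.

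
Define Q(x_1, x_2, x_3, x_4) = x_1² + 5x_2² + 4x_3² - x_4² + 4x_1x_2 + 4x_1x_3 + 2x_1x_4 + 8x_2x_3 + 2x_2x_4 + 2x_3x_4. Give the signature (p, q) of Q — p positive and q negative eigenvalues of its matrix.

The symmetric matrix is A = [[1, 2, 2, 1], [2, 5, 4, 1], [2, 4, 4, 1], [1, 1, 1, -1]].
By Sylvester's law of inertia any congruent diagonalization of A has 3 positive, 1 negative and 0 zero entries.

(3, 1)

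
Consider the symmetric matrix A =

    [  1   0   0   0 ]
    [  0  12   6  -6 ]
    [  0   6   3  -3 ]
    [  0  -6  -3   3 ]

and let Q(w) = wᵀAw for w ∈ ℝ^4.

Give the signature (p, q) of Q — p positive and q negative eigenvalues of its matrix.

(2, 0)

Row-reducing A symmetrically gives the diagonal entries 1, 12, 0, 0.
Counting signs: 2 positive, 2 zero.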